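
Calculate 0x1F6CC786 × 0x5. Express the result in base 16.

0x9D1FE59E

Multiply each base-16 digit by 5, carrying:
  6×5 = 30 → write E carry 1
  8×5+1 = 41 → write 9 carry 2
  7×5+2 = 37 → write 5 carry 2
  C×5+2 = 62 → write E carry 3
  C×5+3 = 63 → write F carry 3
  6×5+3 = 33 → write 1 carry 2
  F×5+2 = 77 → write D carry 4
  1×5+4 = 9 → write 9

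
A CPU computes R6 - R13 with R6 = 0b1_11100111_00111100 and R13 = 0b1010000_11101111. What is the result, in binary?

0b11001011001001101

Subtract column by column in base 2:
  0-1 → 1 (borrow)
  0-1-1 → 0 (borrow)
  1-1-1 → 1 (borrow)
  1-1-1 → 1 (borrow)
  1-0-1 → 0
  1-1 → 0
  0-1 → 1 (borrow)
  0-1-1 → 0 (borrow)
  1-0-1 → 0
  1-0 → 1
  1-0 → 1
  0-0 → 0
  0-1 → 1 (borrow)
  1-0-1 → 0
  1-1 → 0
  1-0 → 1
  1-0 → 1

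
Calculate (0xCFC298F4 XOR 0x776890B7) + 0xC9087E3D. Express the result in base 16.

First 0xCFC298F4 XOR 0x776890B7 = 0xB8AA0843.
Add column by column in base 16, right to left:
  3+D = 0 carry 1
  4+3+1 = 8
  8+E = 6 carry 1
  0+7+1 = 8
  A+8 = 2 carry 1
  A+0+1 = B
  8+9 = 1 carry 1
  B+C+1 = 8 carry 1
  final carry 1

0x181B28680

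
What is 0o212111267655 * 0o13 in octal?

0o2757446746157

Multiply each base-8 digit by 11, carrying:
  5×11 = 55 → write 7 carry 6
  5×11+6 = 61 → write 5 carry 7
  6×11+7 = 73 → write 1 carry 9
  7×11+9 = 86 → write 6 carry 10
  6×11+10 = 76 → write 4 carry 9
  2×11+9 = 31 → write 7 carry 3
  1×11+3 = 14 → write 6 carry 1
  1×11+1 = 12 → write 4 carry 1
  1×11+1 = 12 → write 4 carry 1
  2×11+1 = 23 → write 7 carry 2
  1×11+2 = 13 → write 5 carry 1
  2×11+1 = 23 → write 7 carry 2
  remaining carry: 2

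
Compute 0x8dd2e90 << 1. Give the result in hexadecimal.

0x11ba5d20

1 bits is not a whole number of base-16 digits; in binary: 1000110111010010111010010000 << 1 = 10001101110100101110100100000.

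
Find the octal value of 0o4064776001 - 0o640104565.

0o3224671214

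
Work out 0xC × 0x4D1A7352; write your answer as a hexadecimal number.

0x39D3D67D8

Multiply each base-16 digit by 12, carrying:
  2×12 = 24 → write 8 carry 1
  5×12+1 = 61 → write D carry 3
  3×12+3 = 39 → write 7 carry 2
  7×12+2 = 86 → write 6 carry 5
  A×12+5 = 125 → write D carry 7
  1×12+7 = 19 → write 3 carry 1
  D×12+1 = 157 → write D carry 9
  4×12+9 = 57 → write 9 carry 3
  remaining carry: 3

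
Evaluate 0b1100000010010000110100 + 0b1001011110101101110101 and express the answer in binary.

Add column by column in base 2, right to left:
  0+1 = 1
  0+0 = 0
  1+1 = 0 carry 1
  0+0+1 = 1
  1+1 = 0 carry 1
  1+1+1 = 1 carry 1
  0+1+1 = 0 carry 1
  0+0+1 = 1
  0+1 = 1
  0+1 = 1
  1+0 = 1
  0+1 = 1
  0+0 = 0
  1+1 = 0 carry 1
  0+1+1 = 0 carry 1
  0+1+1 = 0 carry 1
  0+1+1 = 0 carry 1
  0+0+1 = 1
  0+1 = 1
  0+0 = 0
  1+0 = 1
  1+1 = 0 carry 1
  final carry 1

0b10101100000111110101001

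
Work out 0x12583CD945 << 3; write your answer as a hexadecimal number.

3 bits is not a whole number of base-16 digits; in binary: 1001001011000001111001101100101000101 << 3 = 1001001011000001111001101100101000101000.

0x92C1E6CA28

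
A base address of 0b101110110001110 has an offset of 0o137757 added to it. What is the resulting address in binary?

0b10001110101111101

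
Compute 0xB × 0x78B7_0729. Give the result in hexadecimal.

Multiply each base-16 digit by 11, carrying:
  9×11 = 99 → write 3 carry 6
  2×11+6 = 28 → write C carry 1
  7×11+1 = 78 → write E carry 4
  0×11+4 = 4 → write 4
  7×11 = 77 → write D carry 4
  B×11+4 = 125 → write D carry 7
  8×11+7 = 95 → write F carry 5
  7×11+5 = 82 → write 2 carry 5
  remaining carry: 5

0x52FDD4EC3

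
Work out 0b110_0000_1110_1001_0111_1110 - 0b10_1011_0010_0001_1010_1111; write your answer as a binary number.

Subtract column by column in base 2:
  0-1 → 1 (borrow)
  1-1-1 → 1 (borrow)
  1-1-1 → 1 (borrow)
  1-1-1 → 1 (borrow)
  1-0-1 → 0
  1-1 → 0
  1-0 → 1
  0-1 → 1 (borrow)
  1-1-1 → 1 (borrow)
  0-0-1 → 1 (borrow)
  0-0-1 → 1 (borrow)
  1-0-1 → 0
  0-0 → 0
  1-1 → 0
  1-0 → 1
  1-0 → 1
  0-1 → 1 (borrow)
  0-1-1 → 0 (borrow)
  0-0-1 → 1 (borrow)
  0-1-1 → 0 (borrow)
  0-0-1 → 1 (borrow)
  1-1-1 → 1 (borrow)
  1-0-1 → 0

0b1101011100011111001111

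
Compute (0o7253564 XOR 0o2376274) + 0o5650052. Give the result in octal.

0o12775762

First 0o7253564 XOR 0o2376274 = 0o5125710.
Add column by column in base 8, right to left:
  0+2 = 2
  1+5 = 6
  7+0 = 7
  5+0 = 5
  2+5 = 7
  1+6 = 7
  5+5 = 2 carry 1
  final carry 1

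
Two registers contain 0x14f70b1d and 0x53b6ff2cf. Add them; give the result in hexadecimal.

0x55066fdec

Add column by column in base 16, right to left:
  d+f = c carry 1
  1+c+1 = e
  b+2 = d
  0+f = f
  7+f = 6 carry 1
  f+6+1 = 6 carry 1
  4+b+1 = 0 carry 1
  1+3+1 = 5
  0+5 = 5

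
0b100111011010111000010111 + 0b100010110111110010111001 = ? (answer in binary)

0b1001010010010101011010000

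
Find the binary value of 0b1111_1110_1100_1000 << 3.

0b1111111011001000000

Left shift by 3: append 3 zero bits.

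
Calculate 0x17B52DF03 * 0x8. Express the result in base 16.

0xBDA96F818

Multiply each base-16 digit by 8, carrying:
  3×8 = 24 → write 8 carry 1
  0×8+1 = 1 → write 1
  F×8 = 120 → write 8 carry 7
  D×8+7 = 111 → write F carry 6
  2×8+6 = 22 → write 6 carry 1
  5×8+1 = 41 → write 9 carry 2
  B×8+2 = 90 → write A carry 5
  7×8+5 = 61 → write D carry 3
  1×8+3 = 11 → write B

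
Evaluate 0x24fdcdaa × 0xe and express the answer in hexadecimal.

Multiply each base-16 digit by 14, carrying:
  a×14 = 140 → write c carry 8
  a×14+8 = 148 → write 4 carry 9
  d×14+9 = 191 → write f carry 11
  c×14+11 = 179 → write 3 carry 11
  d×14+11 = 193 → write 1 carry 12
  f×14+12 = 222 → write e carry 13
  4×14+13 = 69 → write 5 carry 4
  2×14+4 = 32 → write 0 carry 2
  remaining carry: 2

0x205e13f4c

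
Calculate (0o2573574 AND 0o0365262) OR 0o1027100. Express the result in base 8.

0o2573574 AND 0o0365262 = 0o0161060.
Then OR with 0o1027100.

0o1167160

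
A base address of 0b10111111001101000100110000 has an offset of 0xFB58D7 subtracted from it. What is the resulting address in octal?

0b10111111001101000100110000 = 0o277150460 in octal.
0xFB58D7 = 0o76654327 in octal.
Subtract column by column in base 8:
  0-7 → 1 (borrow)
  6-2-1 → 3
  4-3 → 1
  0-4 → 4 (borrow)
  5-5-1 → 7 (borrow)
  1-6-1 → 2 (borrow)
  7-6-1 → 0
  7-7 → 0
  2-0 → 2

0o200274131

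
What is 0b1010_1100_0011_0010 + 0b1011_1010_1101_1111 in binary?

0b10110011100010001

Add column by column in base 2, right to left:
  0+1 = 1
  1+1 = 0 carry 1
  0+1+1 = 0 carry 1
  0+1+1 = 0 carry 1
  1+1+1 = 1 carry 1
  1+0+1 = 0 carry 1
  0+1+1 = 0 carry 1
  0+1+1 = 0 carry 1
  0+0+1 = 1
  0+1 = 1
  1+0 = 1
  1+1 = 0 carry 1
  0+1+1 = 0 carry 1
  1+1+1 = 1 carry 1
  0+0+1 = 1
  1+1 = 0 carry 1
  final carry 1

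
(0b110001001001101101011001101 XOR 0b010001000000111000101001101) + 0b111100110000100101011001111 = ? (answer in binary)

0b1011100111001111011001001111

First 0b110001001001101101011001101 XOR 0b010001000000111000101001101 = 0b100000001001010101110000000.
Add column by column in base 2, right to left:
  0+1 = 1
  0+1 = 1
  0+1 = 1
  0+1 = 1
  0+0 = 0
  0+0 = 0
  0+1 = 1
  1+1 = 0 carry 1
  1+0+1 = 0 carry 1
  1+1+1 = 1 carry 1
  0+0+1 = 1
  1+1 = 0 carry 1
  0+0+1 = 1
  1+0 = 1
  0+1 = 1
  1+0 = 1
  0+0 = 0
  0+0 = 0
  1+0 = 1
  0+1 = 1
  0+1 = 1
  0+0 = 0
  0+0 = 0
  0+1 = 1
  0+1 = 1
  0+1 = 1
  1+1 = 0 carry 1
  final carry 1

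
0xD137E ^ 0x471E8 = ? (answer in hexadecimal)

XOR each hex digit independently (no carries):
  D^4=9, 1^7=6, 3^1=2, 7^E=9, E^8=6

0x96296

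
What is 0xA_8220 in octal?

Expand each hex digit to 4 bits: A=1010 8=1000 2=0010 2=0010 0=0000.
Group the bits in threes: 010 101 000 001 000 100 000 → 2501040.

0o2501040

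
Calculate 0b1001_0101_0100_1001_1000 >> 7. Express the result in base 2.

0b1001010101001

Right shift by 7: drop the 7 least-significant bits.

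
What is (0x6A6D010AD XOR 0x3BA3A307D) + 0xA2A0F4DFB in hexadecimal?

0xF46F96ECB

First 0x6A6D010AD XOR 0x3BA3A307D = 0x51CEA20D0.
Add column by column in base 16, right to left:
  0+B = B
  D+F = C carry 1
  0+D+1 = E
  2+4 = 6
  A+F = 9 carry 1
  E+0+1 = F
  C+A = 6 carry 1
  1+2+1 = 4
  5+A = F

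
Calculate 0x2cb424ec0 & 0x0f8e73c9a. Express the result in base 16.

AND each hex digit independently (no carries):
  2&0=0, c&f=c, b&8=8, 4&e=4, 2&7=2, 4&3=0, e&c=c, c&9=8, 0&a=0

0x0c8420c80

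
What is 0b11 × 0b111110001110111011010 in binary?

0b10111010101100110001110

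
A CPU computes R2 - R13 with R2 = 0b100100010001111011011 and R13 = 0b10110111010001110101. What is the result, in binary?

Subtract column by column in base 2:
  1-1 → 0
  1-0 → 1
  0-1 → 1 (borrow)
  1-0-1 → 0
  1-1 → 0
  0-1 → 1 (borrow)
  1-1-1 → 1 (borrow)
  1-0-1 → 0
  1-0 → 1
  1-0 → 1
  0-1 → 1 (borrow)
  0-0-1 → 1 (borrow)
  0-1-1 → 0 (borrow)
  1-1-1 → 1 (borrow)
  0-1-1 → 0 (borrow)
  0-0-1 → 1 (borrow)
  0-1-1 → 0 (borrow)
  1-1-1 → 1 (borrow)
  0-0-1 → 1 (borrow)
  0-1-1 → 0 (borrow)
  1-0-1 → 0

0b1101010111101100110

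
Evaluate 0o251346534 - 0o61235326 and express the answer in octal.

Subtract column by column in base 8:
  4-6 → 6 (borrow)
  3-2-1 → 0
  5-3 → 2
  6-5 → 1
  4-3 → 1
  3-2 → 1
  1-1 → 0
  5-6 → 7 (borrow)
  2-0-1 → 1

0o170111206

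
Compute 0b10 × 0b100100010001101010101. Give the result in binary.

Multiply each base-2 digit by 2, carrying:
  1×2 = 2 → write 0 carry 1
  0×2+1 = 1 → write 1
  1×2 = 2 → write 0 carry 1
  0×2+1 = 1 → write 1
  1×2 = 2 → write 0 carry 1
  0×2+1 = 1 → write 1
  1×2 = 2 → write 0 carry 1
  0×2+1 = 1 → write 1
  1×2 = 2 → write 0 carry 1
  1×2+1 = 3 → write 1 carry 1
  0×2+1 = 1 → write 1
  0×2 = 0 → write 0
  0×2 = 0 → write 0
  1×2 = 2 → write 0 carry 1
  0×2+1 = 1 → write 1
  0×2 = 0 → write 0
  0×2 = 0 → write 0
  1×2 = 2 → write 0 carry 1
  0×2+1 = 1 → write 1
  0×2 = 0 → write 0
  1×2 = 2 → write 0 carry 1
  remaining carry: 1

0b1001000100011010101010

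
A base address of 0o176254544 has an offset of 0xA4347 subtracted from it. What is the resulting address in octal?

0o173613035

0xA4347 = 0o2441507 in octal.
Subtract column by column in base 8:
  4-7 → 5 (borrow)
  4-0-1 → 3
  5-5 → 0
  4-1 → 3
  5-4 → 1
  2-4 → 6 (borrow)
  6-2-1 → 3
  7-0 → 7
  1-0 → 1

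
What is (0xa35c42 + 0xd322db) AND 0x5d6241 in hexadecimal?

0x546201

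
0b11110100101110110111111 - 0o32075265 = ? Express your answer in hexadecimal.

0b11110100101110110111111 = 0x7A5DBF in hexadecimal.
0o32075265 = 0x687AB5 in hexadecimal.
Subtract column by column in base 16:
  F-5 → A
  B-B → 0
  D-A → 3
  5-7 → E (borrow)
  A-8-1 → 1
  7-6 → 1

0x11E30A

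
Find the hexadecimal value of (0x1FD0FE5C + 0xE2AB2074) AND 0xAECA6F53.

Add column by column in base 16, right to left:
  C+4 = 0 carry 1
  5+7+1 = D
  E+0 = E
  F+2 = 1 carry 1
  0+B+1 = C
  D+A = 7 carry 1
  F+2+1 = 2 carry 1
  1+E+1 = 0 carry 1
  final carry 1
Sum = 0x1027C1ED0; now AND with 0xAECA6F53:
  1&0=0, 0&A=0, 2&E=2, 7&C=4, C&A=8, 1&6=0, E&F=E, D&5=5, 0&3=0

0x2480E50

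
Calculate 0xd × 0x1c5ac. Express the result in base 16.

Multiply each base-16 digit by 13, carrying:
  c×13 = 156 → write c carry 9
  a×13+9 = 139 → write b carry 8
  5×13+8 = 73 → write 9 carry 4
  c×13+4 = 160 → write 0 carry 10
  1×13+10 = 23 → write 7 carry 1
  remaining carry: 1

0x1709bc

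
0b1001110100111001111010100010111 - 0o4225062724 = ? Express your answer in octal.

0o5422107503

0b1001110100111001111010100010111 = 0o11647172427 in octal.
Subtract column by column in base 8:
  7-4 → 3
  2-2 → 0
  4-7 → 5 (borrow)
  2-2-1 → 7 (borrow)
  7-6-1 → 0
  1-0 → 1
  7-5 → 2
  4-2 → 2
  6-2 → 4
  1-4 → 5 (borrow)
  1-0-1 → 0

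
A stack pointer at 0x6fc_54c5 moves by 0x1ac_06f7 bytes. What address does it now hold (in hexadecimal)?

0x8a85bbc

Add column by column in base 16, right to left:
  5+7 = c
  c+f = b carry 1
  4+6+1 = b
  5+0 = 5
  c+c = 8 carry 1
  f+a+1 = a carry 1
  6+1+1 = 8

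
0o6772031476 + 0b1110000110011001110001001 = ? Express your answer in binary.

0o6772031476 = 0b110111111010000011001100111110 in binary.
Add column by column in base 2, right to left:
  0+1 = 1
  1+0 = 1
  1+0 = 1
  1+1 = 0 carry 1
  1+0+1 = 0 carry 1
  1+0+1 = 0 carry 1
  0+0+1 = 1
  0+1 = 1
  1+1 = 0 carry 1
  1+1+1 = 1 carry 1
  0+0+1 = 1
  0+0 = 0
  1+1 = 0 carry 1
  1+1+1 = 1 carry 1
  0+0+1 = 1
  0+0 = 0
  0+1 = 1
  0+1 = 1
  0+0 = 0
  1+0 = 1
  0+0 = 0
  1+0 = 1
  1+1 = 0 carry 1
  1+1+1 = 1 carry 1
  1+1+1 = 1 carry 1
  1+0+1 = 0 carry 1
  1+0+1 = 0 carry 1
  0+0+1 = 1
  1+0 = 1
  1+0 = 1

0b111001101010110110011011000111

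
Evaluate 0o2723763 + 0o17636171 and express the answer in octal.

Add column by column in base 8, right to left:
  3+1 = 4
  6+7 = 5 carry 1
  7+1+1 = 1 carry 1
  3+6+1 = 2 carry 1
  2+3+1 = 6
  7+6 = 5 carry 1
  2+7+1 = 2 carry 1
  0+1+1 = 2

0o22562154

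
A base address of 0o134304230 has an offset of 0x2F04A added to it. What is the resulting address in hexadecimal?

0o134304230 = 0x1718898 in hexadecimal.
Add column by column in base 16, right to left:
  8+A = 2 carry 1
  9+4+1 = E
  8+0 = 8
  8+F = 7 carry 1
  1+2+1 = 4
  7+0 = 7
  1+0 = 1

0x17478E2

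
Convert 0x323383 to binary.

0b1100100011001110000011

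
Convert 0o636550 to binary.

Each octal digit is 3 bits: 6=110 3=011 6=110 5=101 5=101 0=000.

0b110011110101101000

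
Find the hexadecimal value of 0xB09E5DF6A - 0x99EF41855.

0x16AF1C715

Subtract column by column in base 16:
  A-5 → 5
  6-5 → 1
  F-8 → 7
  D-1 → C
  5-4 → 1
  E-F → F (borrow)
  9-E-1 → A (borrow)
  0-9-1 → 6 (borrow)
  B-9-1 → 1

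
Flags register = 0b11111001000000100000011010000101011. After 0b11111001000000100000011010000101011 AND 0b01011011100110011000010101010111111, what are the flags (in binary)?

0b01011001000000000000010000000101011

AND bit by bit (1 only where both bits are 1):
  11111001000000100000011010000101011
& 01011011100110011000010101010111111
= 01011001000000000000010000000101011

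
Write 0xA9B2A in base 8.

0o2515452

Expand each hex digit to 4 bits: A=1010 9=1001 B=1011 2=0010 A=1010.
Group the bits in threes: 010 101 001 101 100 101 010 → 2515452.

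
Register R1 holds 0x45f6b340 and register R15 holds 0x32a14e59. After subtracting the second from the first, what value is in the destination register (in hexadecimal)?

0x135564e7

Subtract column by column in base 16:
  0-9 → 7 (borrow)
  4-5-1 → e (borrow)
  3-e-1 → 4 (borrow)
  b-4-1 → 6
  6-1 → 5
  f-a → 5
  5-2 → 3
  4-3 → 1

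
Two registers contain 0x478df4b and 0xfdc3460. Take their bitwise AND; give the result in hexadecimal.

AND each hex digit independently (no carries):
  4&f=4, 7&d=5, 8&c=8, d&3=1, f&4=4, 4&6=4, b&0=0

0x4581440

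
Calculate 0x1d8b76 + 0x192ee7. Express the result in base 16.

Add column by column in base 16, right to left:
  6+7 = d
  7+e = 5 carry 1
  b+e+1 = a carry 1
  8+2+1 = b
  d+9 = 6 carry 1
  1+1+1 = 3

0x36ba5d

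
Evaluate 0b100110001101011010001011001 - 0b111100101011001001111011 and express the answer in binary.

Subtract column by column in base 2:
  1-1 → 0
  0-1 → 1 (borrow)
  0-0-1 → 1 (borrow)
  1-1-1 → 1 (borrow)
  1-1-1 → 1 (borrow)
  0-1-1 → 0 (borrow)
  1-1-1 → 1 (borrow)
  0-0-1 → 1 (borrow)
  0-0-1 → 1 (borrow)
  0-1-1 → 0 (borrow)
  1-0-1 → 0
  0-0 → 0
  1-1 → 0
  1-1 → 0
  0-0 → 0
  1-1 → 0
  0-0 → 0
  1-1 → 0
  1-0 → 1
  0-0 → 0
  0-1 → 1 (borrow)
  0-1-1 → 0 (borrow)
  1-1-1 → 1 (borrow)
  1-1-1 → 1 (borrow)
  0-0-1 → 1 (borrow)
  0-0-1 → 1 (borrow)
  1-0-1 → 0

0b11110101000000000111011110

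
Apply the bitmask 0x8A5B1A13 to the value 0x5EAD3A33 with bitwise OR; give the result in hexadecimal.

0xDEFF3A33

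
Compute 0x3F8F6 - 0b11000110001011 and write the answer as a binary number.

0x3F8F6 = 0b111111100011110110 in binary.
Subtract column by column in base 2:
  0-1 → 1 (borrow)
  1-1-1 → 1 (borrow)
  1-0-1 → 0
  0-1 → 1 (borrow)
  1-0-1 → 0
  1-0 → 1
  1-0 → 1
  1-1 → 0
  0-1 → 1 (borrow)
  0-0-1 → 1 (borrow)
  0-0-1 → 1 (borrow)
  1-0-1 → 0
  1-1 → 0
  1-1 → 0
  1-0 → 1
  1-0 → 1
  1-0 → 1
  1-0 → 1

0b111100011101101011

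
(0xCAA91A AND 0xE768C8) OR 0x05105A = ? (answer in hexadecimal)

0xCAA91A AND 0xE768C8 = 0xC22808.
Then OR with 0x05105A.

0xC7385A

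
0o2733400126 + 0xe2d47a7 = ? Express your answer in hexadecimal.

0o2733400126 = 0x176e0056 in hexadecimal.
Add column by column in base 16, right to left:
  6+7 = d
  5+a = f
  0+7 = 7
  0+4 = 4
  e+d = b carry 1
  6+2+1 = 9
  7+e = 5 carry 1
  1+0+1 = 2

0x259b47fd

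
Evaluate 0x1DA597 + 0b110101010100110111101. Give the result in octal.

0x1DA597 = 0o7322627 in octal.
0b110101010100110111101 = 0o6524675 in octal.
Add column by column in base 8, right to left:
  7+5 = 4 carry 1
  2+7+1 = 2 carry 1
  6+6+1 = 5 carry 1
  2+4+1 = 7
  2+2 = 4
  3+5 = 0 carry 1
  7+6+1 = 6 carry 1
  final carry 1

0o16047524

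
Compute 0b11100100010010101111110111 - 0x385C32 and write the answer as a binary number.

0b11010110001100111111000101

0x385C32 = 0b1110000101110000110010 in binary.
Subtract column by column in base 2:
  1-0 → 1
  1-1 → 0
  1-0 → 1
  0-0 → 0
  1-1 → 0
  1-1 → 0
  1-0 → 1
  1-0 → 1
  1-0 → 1
  1-0 → 1
  0-1 → 1 (borrow)
  1-1-1 → 1 (borrow)
  0-1-1 → 0 (borrow)
  1-0-1 → 0
  0-1 → 1 (borrow)
  0-0-1 → 1 (borrow)
  1-0-1 → 0
  0-0 → 0
  0-0 → 0
  0-1 → 1 (borrow)
  1-1-1 → 1 (borrow)
  0-1-1 → 0 (borrow)
  0-0-1 → 1 (borrow)
  1-0-1 → 0
  1-0 → 1
  1-0 → 1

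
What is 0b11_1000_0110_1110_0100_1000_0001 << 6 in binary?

Left shift by 6: append 6 zero bits.

0b11100001101110010010000001000000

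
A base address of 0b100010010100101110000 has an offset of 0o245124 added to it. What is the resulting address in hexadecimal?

0x1273C4

0b100010010100101110000 = 0x112970 in hexadecimal.
0o245124 = 0x14A54 in hexadecimal.
Add column by column in base 16, right to left:
  0+4 = 4
  7+5 = C
  9+A = 3 carry 1
  2+4+1 = 7
  1+1 = 2
  1+0 = 1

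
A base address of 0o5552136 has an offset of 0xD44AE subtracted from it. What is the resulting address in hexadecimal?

0o5552136 = 0x16D45E in hexadecimal.
Subtract column by column in base 16:
  E-E → 0
  5-A → B (borrow)
  4-4-1 → F (borrow)
  D-4-1 → 8
  6-D → 9 (borrow)
  1-0-1 → 0

0x98FB0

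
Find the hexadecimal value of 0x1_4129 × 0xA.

0xC8B9A

Multiply each base-16 digit by 10, carrying:
  9×10 = 90 → write A carry 5
  2×10+5 = 25 → write 9 carry 1
  1×10+1 = 11 → write B
  4×10 = 40 → write 8 carry 2
  1×10+2 = 12 → write C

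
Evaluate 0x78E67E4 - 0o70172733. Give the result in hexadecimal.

0x6AD7209

0o70172733 = 0xE0F5DB in hexadecimal.
Subtract column by column in base 16:
  4-B → 9 (borrow)
  E-D-1 → 0
  7-5 → 2
  6-F → 7 (borrow)
  E-0-1 → D
  8-E → A (borrow)
  7-0-1 → 6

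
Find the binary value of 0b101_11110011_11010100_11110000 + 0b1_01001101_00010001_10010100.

0b111010000001110011010000100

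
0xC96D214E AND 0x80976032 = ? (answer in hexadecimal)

AND each hex digit independently (no carries):
  C&8=8, 9&0=0, 6&9=0, D&7=5, 2&6=2, 1&0=0, 4&3=0, E&2=2

0x80052002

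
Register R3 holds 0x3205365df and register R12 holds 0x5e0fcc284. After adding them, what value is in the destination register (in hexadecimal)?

0x901502863

Add column by column in base 16, right to left:
  f+4 = 3 carry 1
  d+8+1 = 6 carry 1
  5+2+1 = 8
  6+c = 2 carry 1
  3+c+1 = 0 carry 1
  5+f+1 = 5 carry 1
  0+0+1 = 1
  2+e = 0 carry 1
  3+5+1 = 9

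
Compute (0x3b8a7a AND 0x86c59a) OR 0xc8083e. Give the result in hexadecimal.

0x3b8a7a AND 0x86c59a = 0x02801a.
Then OR with 0xc8083e.

0xca883e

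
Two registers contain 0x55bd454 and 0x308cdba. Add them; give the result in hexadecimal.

0x864a20e

Add column by column in base 16, right to left:
  4+a = e
  5+b = 0 carry 1
  4+d+1 = 2 carry 1
  d+c+1 = a carry 1
  b+8+1 = 4 carry 1
  5+0+1 = 6
  5+3 = 8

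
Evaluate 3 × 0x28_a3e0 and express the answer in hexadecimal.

Multiply each base-16 digit by 3, carrying:
  0×3 = 0 → write 0
  e×3 = 42 → write a carry 2
  3×3+2 = 11 → write b
  a×3 = 30 → write e carry 1
  8×3+1 = 25 → write 9 carry 1
  2×3+1 = 7 → write 7

0x79eba0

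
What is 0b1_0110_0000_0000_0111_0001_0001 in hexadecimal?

Group the bits into nibbles: 0001 0110 0000 0000 0111 0001 0001 → 1600711.

0x1600711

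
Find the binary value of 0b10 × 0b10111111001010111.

Multiply each base-2 digit by 2, carrying:
  1×2 = 2 → write 0 carry 1
  1×2+1 = 3 → write 1 carry 1
  1×2+1 = 3 → write 1 carry 1
  0×2+1 = 1 → write 1
  1×2 = 2 → write 0 carry 1
  0×2+1 = 1 → write 1
  1×2 = 2 → write 0 carry 1
  0×2+1 = 1 → write 1
  0×2 = 0 → write 0
  1×2 = 2 → write 0 carry 1
  1×2+1 = 3 → write 1 carry 1
  1×2+1 = 3 → write 1 carry 1
  1×2+1 = 3 → write 1 carry 1
  1×2+1 = 3 → write 1 carry 1
  1×2+1 = 3 → write 1 carry 1
  0×2+1 = 1 → write 1
  1×2 = 2 → write 0 carry 1
  remaining carry: 1

0b101111110010101110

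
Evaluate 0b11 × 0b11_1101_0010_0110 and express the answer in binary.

Multiply each base-2 digit by 3, carrying:
  0×3 = 0 → write 0
  1×3 = 3 → write 1 carry 1
  1×3+1 = 4 → write 0 carry 2
  0×3+2 = 2 → write 0 carry 1
  0×3+1 = 1 → write 1
  1×3 = 3 → write 1 carry 1
  0×3+1 = 1 → write 1
  0×3 = 0 → write 0
  1×3 = 3 → write 1 carry 1
  0×3+1 = 1 → write 1
  1×3 = 3 → write 1 carry 1
  1×3+1 = 4 → write 0 carry 2
  1×3+2 = 5 → write 1 carry 2
  1×3+2 = 5 → write 1 carry 2
  remaining carry: 10

0b1011011101110010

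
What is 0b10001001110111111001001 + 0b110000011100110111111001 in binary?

0b1000001101011110111000010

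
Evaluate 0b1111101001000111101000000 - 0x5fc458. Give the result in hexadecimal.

0b1111101001000111101000000 = 0x1f48f40 in hexadecimal.
Subtract column by column in base 16:
  0-8 → 8 (borrow)
  4-5-1 → e (borrow)
  f-4-1 → a
  8-c → c (borrow)
  4-f-1 → 4 (borrow)
  f-5-1 → 9
  1-0 → 1

0x194cae8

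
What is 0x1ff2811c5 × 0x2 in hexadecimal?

Multiply each base-16 digit by 2, carrying:
  5×2 = 10 → write a
  c×2 = 24 → write 8 carry 1
  1×2+1 = 3 → write 3
  1×2 = 2 → write 2
  8×2 = 16 → write 0 carry 1
  2×2+1 = 5 → write 5
  f×2 = 30 → write e carry 1
  f×2+1 = 31 → write f carry 1
  1×2+1 = 3 → write 3

0x3fe50238a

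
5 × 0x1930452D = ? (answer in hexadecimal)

Multiply each base-16 digit by 5, carrying:
  D×5 = 65 → write 1 carry 4
  2×5+4 = 14 → write E
  5×5 = 25 → write 9 carry 1
  4×5+1 = 21 → write 5 carry 1
  0×5+1 = 1 → write 1
  3×5 = 15 → write F
  9×5 = 45 → write D carry 2
  1×5+2 = 7 → write 7

0x7DF159E1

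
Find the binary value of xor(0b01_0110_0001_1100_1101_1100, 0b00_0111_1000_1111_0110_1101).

XOR bit by bit (1 where the bits differ):
  0101100001110011011100
^ 0001111000111101101101
= 0100011001001110110001

0b0100011001001110110001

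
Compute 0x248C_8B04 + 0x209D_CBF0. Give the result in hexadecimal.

Add column by column in base 16, right to left:
  4+0 = 4
  0+F = F
  B+B = 6 carry 1
  8+C+1 = 5 carry 1
  C+D+1 = A carry 1
  8+9+1 = 2 carry 1
  4+0+1 = 5
  2+2 = 4

0x452A56F4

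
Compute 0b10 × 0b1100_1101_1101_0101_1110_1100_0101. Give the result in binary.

0b11001101110101011110110001010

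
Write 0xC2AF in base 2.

0b1100001010101111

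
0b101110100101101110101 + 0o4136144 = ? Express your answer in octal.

0o12003731

0b101110100101101110101 = 0o5645565 in octal.
Add column by column in base 8, right to left:
  5+4 = 1 carry 1
  6+4+1 = 3 carry 1
  5+1+1 = 7
  5+6 = 3 carry 1
  4+3+1 = 0 carry 1
  6+1+1 = 0 carry 1
  5+4+1 = 2 carry 1
  final carry 1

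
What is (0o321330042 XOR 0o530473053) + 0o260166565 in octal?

First 0o321330042 XOR 0o530473053 = 0o611743011.
Add column by column in base 8, right to left:
  1+5 = 6
  1+6 = 7
  0+5 = 5
  3+6 = 1 carry 1
  4+6+1 = 3 carry 1
  7+1+1 = 1 carry 1
  1+0+1 = 2
  1+6 = 7
  6+2 = 0 carry 1
  final carry 1

0o1072131576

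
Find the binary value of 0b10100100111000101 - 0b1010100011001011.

0b1010000011111010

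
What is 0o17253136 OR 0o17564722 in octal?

0o17777736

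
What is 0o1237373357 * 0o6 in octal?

Multiply each base-8 digit by 6, carrying:
  7×6 = 42 → write 2 carry 5
  5×6+5 = 35 → write 3 carry 4
  3×6+4 = 22 → write 6 carry 2
  3×6+2 = 20 → write 4 carry 2
  7×6+2 = 44 → write 4 carry 5
  3×6+5 = 23 → write 7 carry 2
  7×6+2 = 44 → write 4 carry 5
  3×6+5 = 23 → write 7 carry 2
  2×6+2 = 14 → write 6 carry 1
  1×6+1 = 7 → write 7

0o7674744632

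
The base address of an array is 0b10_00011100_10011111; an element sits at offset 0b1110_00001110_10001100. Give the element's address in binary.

Add column by column in base 2, right to left:
  1+0 = 1
  1+0 = 1
  1+1 = 0 carry 1
  1+1+1 = 1 carry 1
  1+0+1 = 0 carry 1
  0+0+1 = 1
  0+0 = 0
  1+1 = 0 carry 1
  0+0+1 = 1
  0+1 = 1
  1+1 = 0 carry 1
  1+1+1 = 1 carry 1
  1+0+1 = 0 carry 1
  0+0+1 = 1
  0+0 = 0
  0+0 = 0
  0+0 = 0
  1+1 = 0 carry 1
  0+1+1 = 0 carry 1
  0+1+1 = 0 carry 1
  final carry 1

0b100000010101100101011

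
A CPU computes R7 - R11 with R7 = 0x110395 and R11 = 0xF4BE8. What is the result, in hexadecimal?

0x1B7AD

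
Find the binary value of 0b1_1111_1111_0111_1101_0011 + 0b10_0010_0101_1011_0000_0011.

0b10000100101001011010110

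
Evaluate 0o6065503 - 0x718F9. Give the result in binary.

0o6065503 = 0b110000110101101000011 in binary.
0x718F9 = 0b1110001100011111001 in binary.
Subtract column by column in base 2:
  1-1 → 0
  1-0 → 1
  0-0 → 0
  0-1 → 1 (borrow)
  0-1-1 → 0 (borrow)
  0-1-1 → 0 (borrow)
  1-1-1 → 1 (borrow)
  0-1-1 → 0 (borrow)
  1-0-1 → 0
  1-0 → 1
  0-0 → 0
  1-1 → 0
  0-1 → 1 (borrow)
  1-0-1 → 0
  1-0 → 1
  0-0 → 0
  0-1 → 1 (borrow)
  0-1-1 → 0 (borrow)
  0-1-1 → 0 (borrow)
  1-0-1 → 0
  1-0 → 1

0b100010101001001001010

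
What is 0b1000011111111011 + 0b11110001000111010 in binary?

0b100110101000110101

Add column by column in base 2, right to left:
  1+0 = 1
  1+1 = 0 carry 1
  0+0+1 = 1
  1+1 = 0 carry 1
  1+1+1 = 1 carry 1
  1+1+1 = 1 carry 1
  1+0+1 = 0 carry 1
  1+0+1 = 0 carry 1
  1+0+1 = 0 carry 1
  1+1+1 = 1 carry 1
  1+0+1 = 0 carry 1
  0+0+1 = 1
  0+0 = 0
  0+1 = 1
  0+1 = 1
  1+1 = 0 carry 1
  0+1+1 = 0 carry 1
  final carry 1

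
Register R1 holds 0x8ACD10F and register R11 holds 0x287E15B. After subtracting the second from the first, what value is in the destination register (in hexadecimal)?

Subtract column by column in base 16:
  F-B → 4
  0-5 → B (borrow)
  1-1-1 → F (borrow)
  D-E-1 → E (borrow)
  C-7-1 → 4
  A-8 → 2
  8-2 → 6

0x624EFB4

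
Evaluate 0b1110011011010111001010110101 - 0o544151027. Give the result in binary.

0o544151027 = 0b101100100001101001000010111 in binary.
Subtract column by column in base 2:
  1-1 → 0
  0-1 → 1 (borrow)
  1-1-1 → 1 (borrow)
  0-0-1 → 1 (borrow)
  1-1-1 → 1 (borrow)
  1-0-1 → 0
  0-0 → 0
  1-0 → 1
  0-0 → 0
  1-1 → 0
  0-0 → 0
  0-0 → 0
  1-1 → 0
  1-0 → 1
  1-1 → 0
  0-1 → 1 (borrow)
  1-0-1 → 0
  0-0 → 0
  1-0 → 1
  1-0 → 1
  0-1 → 1 (borrow)
  1-0-1 → 0
  1-0 → 1
  0-1 → 1 (borrow)
  0-1-1 → 0 (borrow)
  1-0-1 → 0
  1-1 → 0
  1-0 → 1

0b1000110111001010000010011110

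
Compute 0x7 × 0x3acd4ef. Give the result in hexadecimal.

0x19b9d289

Multiply each base-16 digit by 7, carrying:
  f×7 = 105 → write 9 carry 6
  e×7+6 = 104 → write 8 carry 6
  4×7+6 = 34 → write 2 carry 2
  d×7+2 = 93 → write d carry 5
  c×7+5 = 89 → write 9 carry 5
  a×7+5 = 75 → write b carry 4
  3×7+4 = 25 → write 9 carry 1
  remaining carry: 1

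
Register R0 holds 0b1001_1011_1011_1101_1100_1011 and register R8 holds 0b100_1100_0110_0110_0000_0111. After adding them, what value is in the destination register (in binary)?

0b111010000010001111010010

Add column by column in base 2, right to left:
  1+1 = 0 carry 1
  1+1+1 = 1 carry 1
  0+1+1 = 0 carry 1
  1+0+1 = 0 carry 1
  0+0+1 = 1
  0+0 = 0
  1+0 = 1
  1+0 = 1
  1+0 = 1
  0+1 = 1
  1+1 = 0 carry 1
  1+0+1 = 0 carry 1
  1+0+1 = 0 carry 1
  1+1+1 = 1 carry 1
  0+1+1 = 0 carry 1
  1+0+1 = 0 carry 1
  1+0+1 = 0 carry 1
  1+0+1 = 0 carry 1
  0+1+1 = 0 carry 1
  1+1+1 = 1 carry 1
  1+0+1 = 0 carry 1
  0+0+1 = 1
  0+1 = 1
  1+0 = 1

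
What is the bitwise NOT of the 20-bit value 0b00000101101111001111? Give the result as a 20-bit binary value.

Invert each bit: 00000101101111001111 → 11111010010000110000.

0b11111010010000110000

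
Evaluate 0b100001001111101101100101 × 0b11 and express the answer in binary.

0b1100011101111001000101111

Multiply each base-2 digit by 3, carrying:
  1×3 = 3 → write 1 carry 1
  0×3+1 = 1 → write 1
  1×3 = 3 → write 1 carry 1
  0×3+1 = 1 → write 1
  0×3 = 0 → write 0
  1×3 = 3 → write 1 carry 1
  1×3+1 = 4 → write 0 carry 2
  0×3+2 = 2 → write 0 carry 1
  1×3+1 = 4 → write 0 carry 2
  1×3+2 = 5 → write 1 carry 2
  0×3+2 = 2 → write 0 carry 1
  1×3+1 = 4 → write 0 carry 2
  1×3+2 = 5 → write 1 carry 2
  1×3+2 = 5 → write 1 carry 2
  1×3+2 = 5 → write 1 carry 2
  1×3+2 = 5 → write 1 carry 2
  0×3+2 = 2 → write 0 carry 1
  0×3+1 = 1 → write 1
  1×3 = 3 → write 1 carry 1
  0×3+1 = 1 → write 1
  0×3 = 0 → write 0
  0×3 = 0 → write 0
  0×3 = 0 → write 0
  1×3 = 3 → write 1 carry 1
  remaining carry: 1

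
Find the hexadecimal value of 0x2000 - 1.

The trailing 3 digits are 0, so subtracting 1 borrows through: they become F and the next digit up decrements.

0x1fff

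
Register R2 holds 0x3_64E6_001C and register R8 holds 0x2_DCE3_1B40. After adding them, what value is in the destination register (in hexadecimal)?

Add column by column in base 16, right to left:
  C+0 = C
  1+4 = 5
  0+B = B
  0+1 = 1
  6+3 = 9
  E+E = C carry 1
  4+C+1 = 1 carry 1
  6+D+1 = 4 carry 1
  3+2+1 = 6

0x641C91B5C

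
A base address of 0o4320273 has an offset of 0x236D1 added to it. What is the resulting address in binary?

0o4320273 = 0b100011010000010111011 in binary.
0x236D1 = 0b100011011011010001 in binary.
Add column by column in base 2, right to left:
  1+1 = 0 carry 1
  1+0+1 = 0 carry 1
  0+0+1 = 1
  1+0 = 1
  1+1 = 0 carry 1
  1+0+1 = 0 carry 1
  0+1+1 = 0 carry 1
  1+1+1 = 1 carry 1
  0+0+1 = 1
  0+1 = 1
  0+1 = 1
  0+0 = 0
  0+1 = 1
  1+1 = 0 carry 1
  0+0+1 = 1
  1+0 = 1
  1+0 = 1
  0+1 = 1
  0+0 = 0
  0+0 = 0
  1+0 = 1

0b100111101011110001100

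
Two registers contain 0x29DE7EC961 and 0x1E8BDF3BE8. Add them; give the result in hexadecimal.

0x486A5E0549

Add column by column in base 16, right to left:
  1+8 = 9
  6+E = 4 carry 1
  9+B+1 = 5 carry 1
  C+3+1 = 0 carry 1
  E+F+1 = E carry 1
  7+D+1 = 5 carry 1
  E+B+1 = A carry 1
  D+8+1 = 6 carry 1
  9+E+1 = 8 carry 1
  2+1+1 = 4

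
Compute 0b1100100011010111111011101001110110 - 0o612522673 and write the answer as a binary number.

0o612522673 = 0b110001010101010010110111011 in binary.
Subtract column by column in base 2:
  0-1 → 1 (borrow)
  1-1-1 → 1 (borrow)
  1-0-1 → 0
  0-1 → 1 (borrow)
  1-1-1 → 1 (borrow)
  1-1-1 → 1 (borrow)
  1-0-1 → 0
  0-1 → 1 (borrow)
  0-1-1 → 0 (borrow)
  1-0-1 → 0
  0-1 → 1 (borrow)
  1-0-1 → 0
  1-0 → 1
  1-1 → 0
  0-0 → 0
  1-1 → 0
  1-0 → 1
  1-1 → 0
  1-0 → 1
  1-1 → 0
  1-0 → 1
  0-1 → 1 (borrow)
  1-0-1 → 0
  0-0 → 0
  1-0 → 1
  1-1 → 0
  0-1 → 1 (borrow)
  0-0-1 → 1 (borrow)
  0-0-1 → 1 (borrow)
  1-0-1 → 0
  0-0 → 0
  0-0 → 0
  1-0 → 1
  1-0 → 1

0b1100011101001101010001010010111011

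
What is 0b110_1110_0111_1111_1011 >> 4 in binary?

Right shift by 4: drop the 4 least-significant bits.

0b110111001111111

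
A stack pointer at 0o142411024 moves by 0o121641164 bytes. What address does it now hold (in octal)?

Add column by column in base 8, right to left:
  4+4 = 0 carry 1
  2+6+1 = 1 carry 1
  0+1+1 = 2
  1+1 = 2
  1+4 = 5
  4+6 = 2 carry 1
  2+1+1 = 4
  4+2 = 6
  1+1 = 2

0o264252210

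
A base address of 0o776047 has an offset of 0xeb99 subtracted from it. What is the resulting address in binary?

0o776047 = 0b111111110000100111 in binary.
0xeb99 = 0b1110101110011001 in binary.
Subtract column by column in base 2:
  1-1 → 0
  1-0 → 1
  1-0 → 1
  0-1 → 1 (borrow)
  0-1-1 → 0 (borrow)
  1-0-1 → 0
  0-0 → 0
  0-1 → 1 (borrow)
  0-1-1 → 0 (borrow)
  0-1-1 → 0 (borrow)
  1-0-1 → 0
  1-1 → 0
  1-0 → 1
  1-1 → 0
  1-1 → 0
  1-1 → 0
  1-0 → 1
  1-0 → 1

0b110001000010001110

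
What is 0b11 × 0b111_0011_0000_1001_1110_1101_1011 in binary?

0b10101100100011101110010010001

Multiply each base-2 digit by 3, carrying:
  1×3 = 3 → write 1 carry 1
  1×3+1 = 4 → write 0 carry 2
  0×3+2 = 2 → write 0 carry 1
  1×3+1 = 4 → write 0 carry 2
  1×3+2 = 5 → write 1 carry 2
  0×3+2 = 2 → write 0 carry 1
  1×3+1 = 4 → write 0 carry 2
  1×3+2 = 5 → write 1 carry 2
  0×3+2 = 2 → write 0 carry 1
  1×3+1 = 4 → write 0 carry 2
  1×3+2 = 5 → write 1 carry 2
  1×3+2 = 5 → write 1 carry 2
  1×3+2 = 5 → write 1 carry 2
  0×3+2 = 2 → write 0 carry 1
  0×3+1 = 1 → write 1
  1×3 = 3 → write 1 carry 1
  0×3+1 = 1 → write 1
  0×3 = 0 → write 0
  0×3 = 0 → write 0
  0×3 = 0 → write 0
  1×3 = 3 → write 1 carry 1
  1×3+1 = 4 → write 0 carry 2
  0×3+2 = 2 → write 0 carry 1
  0×3+1 = 1 → write 1
  1×3 = 3 → write 1 carry 1
  1×3+1 = 4 → write 0 carry 2
  1×3+2 = 5 → write 1 carry 2
  remaining carry: 10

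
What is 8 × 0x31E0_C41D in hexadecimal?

Multiply each base-16 digit by 8, carrying:
  D×8 = 104 → write 8 carry 6
  1×8+6 = 14 → write E
  4×8 = 32 → write 0 carry 2
  C×8+2 = 98 → write 2 carry 6
  0×8+6 = 6 → write 6
  E×8 = 112 → write 0 carry 7
  1×8+7 = 15 → write F
  3×8 = 24 → write 8 carry 1
  remaining carry: 1

0x18F0620E8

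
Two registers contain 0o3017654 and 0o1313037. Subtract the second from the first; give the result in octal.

0o1504615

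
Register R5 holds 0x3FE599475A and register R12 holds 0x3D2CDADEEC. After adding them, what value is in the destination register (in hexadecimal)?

Add column by column in base 16, right to left:
  A+C = 6 carry 1
  5+E+1 = 4 carry 1
  7+E+1 = 6 carry 1
  4+D+1 = 2 carry 1
  9+A+1 = 4 carry 1
  9+D+1 = 7 carry 1
  5+C+1 = 2 carry 1
  E+2+1 = 1 carry 1
  F+D+1 = D carry 1
  3+3+1 = 7

0x7D12742646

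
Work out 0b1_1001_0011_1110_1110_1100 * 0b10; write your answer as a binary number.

Multiply each base-2 digit by 2, carrying:
  0×2 = 0 → write 0
  0×2 = 0 → write 0
  1×2 = 2 → write 0 carry 1
  1×2+1 = 3 → write 1 carry 1
  0×2+1 = 1 → write 1
  1×2 = 2 → write 0 carry 1
  1×2+1 = 3 → write 1 carry 1
  1×2+1 = 3 → write 1 carry 1
  0×2+1 = 1 → write 1
  1×2 = 2 → write 0 carry 1
  1×2+1 = 3 → write 1 carry 1
  1×2+1 = 3 → write 1 carry 1
  1×2+1 = 3 → write 1 carry 1
  1×2+1 = 3 → write 1 carry 1
  0×2+1 = 1 → write 1
  0×2 = 0 → write 0
  1×2 = 2 → write 0 carry 1
  0×2+1 = 1 → write 1
  0×2 = 0 → write 0
  1×2 = 2 → write 0 carry 1
  1×2+1 = 3 → write 1 carry 1
  remaining carry: 1

0b1100100111110111011000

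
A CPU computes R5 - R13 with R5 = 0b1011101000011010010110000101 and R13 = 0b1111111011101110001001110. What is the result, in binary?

0b1001101000111100100100110111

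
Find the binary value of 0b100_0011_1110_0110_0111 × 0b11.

0b11001011101100110101

Multiply each base-2 digit by 3, carrying:
  1×3 = 3 → write 1 carry 1
  1×3+1 = 4 → write 0 carry 2
  1×3+2 = 5 → write 1 carry 2
  0×3+2 = 2 → write 0 carry 1
  0×3+1 = 1 → write 1
  1×3 = 3 → write 1 carry 1
  1×3+1 = 4 → write 0 carry 2
  0×3+2 = 2 → write 0 carry 1
  0×3+1 = 1 → write 1
  1×3 = 3 → write 1 carry 1
  1×3+1 = 4 → write 0 carry 2
  1×3+2 = 5 → write 1 carry 2
  1×3+2 = 5 → write 1 carry 2
  1×3+2 = 5 → write 1 carry 2
  0×3+2 = 2 → write 0 carry 1
  0×3+1 = 1 → write 1
  0×3 = 0 → write 0
  0×3 = 0 → write 0
  1×3 = 3 → write 1 carry 1
  remaining carry: 1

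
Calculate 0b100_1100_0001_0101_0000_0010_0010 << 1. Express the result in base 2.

0b1001100000101010000001000100

Left shift by 1: append 1 zero bit.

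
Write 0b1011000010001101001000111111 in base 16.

0xb08d23f

Group the bits into nibbles: 1011 0000 1000 1101 0010 0011 1111 → b08d23f.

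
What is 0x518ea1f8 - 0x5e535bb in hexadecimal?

Subtract column by column in base 16:
  8-b → d (borrow)
  f-b-1 → 3
  1-5 → c (borrow)
  a-3-1 → 6
  e-5 → 9
  8-e → a (borrow)
  1-5-1 → b (borrow)
  5-0-1 → 4

0x4ba96c3d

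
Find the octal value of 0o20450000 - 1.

The trailing 4 digits are 0, so subtracting 1 borrows through: they become 7 and the next digit up decrements.

0o20447777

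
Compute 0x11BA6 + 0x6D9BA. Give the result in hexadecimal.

Add column by column in base 16, right to left:
  6+A = 0 carry 1
  A+B+1 = 6 carry 1
  B+9+1 = 5 carry 1
  1+D+1 = F
  1+6 = 7

0x7F560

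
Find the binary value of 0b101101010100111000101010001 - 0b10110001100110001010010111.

0b10111001000000111010111010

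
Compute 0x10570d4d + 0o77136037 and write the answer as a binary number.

0b10001010100111100100101101100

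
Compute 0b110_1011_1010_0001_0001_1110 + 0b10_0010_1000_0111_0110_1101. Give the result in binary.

0b100011100010100010001011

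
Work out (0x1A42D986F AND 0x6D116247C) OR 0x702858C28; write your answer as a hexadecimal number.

0x1A42D986F AND 0x6D116247C = 0x08004006C.
Then OR with 0x702858C28.

0x782858C6C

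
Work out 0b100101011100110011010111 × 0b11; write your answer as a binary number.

0b1110000010110011010000101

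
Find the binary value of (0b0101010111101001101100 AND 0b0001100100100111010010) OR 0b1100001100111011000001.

0b1101001100111011000001

0b0101010111101001101100 AND 0b0001100100100111010010 = 0b0001000100100001000000.
Then OR with 0b1100001100111011000001.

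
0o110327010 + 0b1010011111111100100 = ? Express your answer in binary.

0o110327010 = 0b1001000011010111000001000 in binary.
Add column by column in base 2, right to left:
  0+0 = 0
  0+0 = 0
  0+1 = 1
  1+0 = 1
  0+0 = 0
  0+1 = 1
  0+1 = 1
  0+1 = 1
  0+1 = 1
  1+1 = 0 carry 1
  1+1+1 = 1 carry 1
  1+1+1 = 1 carry 1
  0+1+1 = 0 carry 1
  1+1+1 = 1 carry 1
  0+0+1 = 1
  1+0 = 1
  1+1 = 0 carry 1
  0+0+1 = 1
  0+1 = 1
  0+0 = 0
  0+0 = 0
  1+0 = 1
  0+0 = 0
  0+0 = 0
  1+0 = 1

0b1001001101110110111101100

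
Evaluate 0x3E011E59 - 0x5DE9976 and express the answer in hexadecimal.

0x382284E3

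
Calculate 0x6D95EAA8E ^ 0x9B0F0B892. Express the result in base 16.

0xF69AE121C

XOR each hex digit independently (no carries):
  6^9=F, D^B=6, 9^0=9, 5^F=A, E^0=E, A^B=1, A^8=2, 8^9=1, E^2=C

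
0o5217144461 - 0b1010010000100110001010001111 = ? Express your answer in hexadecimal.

0x1ffa66a2

0o5217144461 = 0x2a3cc931 in hexadecimal.
0b1010010000100110001010001111 = 0xa42628f in hexadecimal.
Subtract column by column in base 16:
  1-f → 2 (borrow)
  3-8-1 → a (borrow)
  9-2-1 → 6
  c-6 → 6
  c-2 → a
  3-4 → f (borrow)
  a-a-1 → f (borrow)
  2-0-1 → 1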